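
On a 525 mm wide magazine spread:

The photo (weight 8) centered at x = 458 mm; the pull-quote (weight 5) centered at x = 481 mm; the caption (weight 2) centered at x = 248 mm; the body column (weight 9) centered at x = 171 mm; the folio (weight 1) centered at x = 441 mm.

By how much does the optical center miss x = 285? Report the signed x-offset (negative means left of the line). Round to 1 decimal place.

≈ 56.8 mm

Total weight = 8 + 5 + 2 + 9 + 1 = 25.
x: (8·458 + 5·481 + 2·248 + 9·171 + 1·441) / 25 = 8545 / 25 ≈ 341.80
Difference: 341.80 − 285 ≈ 56.80.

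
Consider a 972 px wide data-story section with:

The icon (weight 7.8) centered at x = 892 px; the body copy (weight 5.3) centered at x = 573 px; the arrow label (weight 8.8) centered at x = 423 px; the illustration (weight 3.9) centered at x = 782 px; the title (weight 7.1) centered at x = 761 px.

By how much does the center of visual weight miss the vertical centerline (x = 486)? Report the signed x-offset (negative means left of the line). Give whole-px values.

≈ 188 px

Weights sum to 7.8 + 5.3 + 8.8 + 3.9 + 7.1 = 32.9.
Σw·x = 7.8·892 + 5.3·573 + 8.8·423 + 3.9·782 + 7.1·761 = 22169.8, so x̄ = 22169.8/32.9 ≈ 673.85.
Against x = 486, that's 673.85 − 486 = 187.85.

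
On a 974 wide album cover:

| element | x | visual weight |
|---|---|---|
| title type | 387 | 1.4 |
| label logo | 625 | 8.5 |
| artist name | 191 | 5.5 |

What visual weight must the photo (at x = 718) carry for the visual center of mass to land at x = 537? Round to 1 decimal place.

Known weights sum to 1.4 + 8.5 + 5.5 = 15.4; their moment is 1.4·387 + 8.5·625 + 5.5·191 = 6904.8.
Set Σw·x/Σw = 537: (6904.8 + 718w) = 537·(15.4 + w).
Rearranging, w·(718 − 537) = 537·15.4 − 6904.8 = 1365.0, so w ≈ 1365.0/181 = 7.54.

w ≈ 7.5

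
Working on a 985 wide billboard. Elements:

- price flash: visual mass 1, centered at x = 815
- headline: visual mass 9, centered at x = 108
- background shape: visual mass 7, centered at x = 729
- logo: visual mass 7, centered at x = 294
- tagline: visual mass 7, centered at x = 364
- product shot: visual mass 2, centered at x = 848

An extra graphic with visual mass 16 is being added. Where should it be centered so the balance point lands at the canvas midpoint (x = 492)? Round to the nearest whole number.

x ≈ 682

After adding the extra graphic, total weight = 1 + 9 + 7 + 7 + 7 + 2 + 16 = 49.
x: target moment 49×492 = 24108; current 1·815 + 9·108 + 7·729 + 7·294 + 7·364 + 2·848 = 13192; the extra graphic supplies 10916, so x = 10916/16 ≈ 682.25.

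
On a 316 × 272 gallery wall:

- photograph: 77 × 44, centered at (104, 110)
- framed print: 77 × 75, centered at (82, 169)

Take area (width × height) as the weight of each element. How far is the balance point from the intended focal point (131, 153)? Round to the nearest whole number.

≈ 41

Areas → weights: photograph 77·44 = 3388, framed print 77·75 = 5775; Σw = 9163.
x-moment: 3388·104 + 5775·82 = 825902; centroid 825902/9163 ≈ 90.13.
y-moment: 3388·110 + 5775·169 = 1348655; centroid 1348655/9163 ≈ 147.18.
From (131, 153): dx = -40.87, dy = -5.82, so the distance is √(dx²+dy²) ≈ 41.28.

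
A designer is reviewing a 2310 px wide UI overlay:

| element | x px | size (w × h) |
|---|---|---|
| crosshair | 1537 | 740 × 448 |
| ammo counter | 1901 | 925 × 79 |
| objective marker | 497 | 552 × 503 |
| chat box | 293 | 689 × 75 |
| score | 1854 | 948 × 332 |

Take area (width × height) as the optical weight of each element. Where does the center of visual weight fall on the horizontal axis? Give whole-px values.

x ≈ 1321

Taking area as weight: crosshair 740·448 = 331520, ammo counter 925·79 = 73075, objective marker 552·503 = 277656, chat box 689·75 = 51675, score 948·332 = 314736. Sum 1048662.
x-moment: 331520·1537 + 73075·1901 + 277656·497 + 51675·293 + 314736·1854 = 1385118166; centroid 1385118166/1048662 ≈ 1320.84.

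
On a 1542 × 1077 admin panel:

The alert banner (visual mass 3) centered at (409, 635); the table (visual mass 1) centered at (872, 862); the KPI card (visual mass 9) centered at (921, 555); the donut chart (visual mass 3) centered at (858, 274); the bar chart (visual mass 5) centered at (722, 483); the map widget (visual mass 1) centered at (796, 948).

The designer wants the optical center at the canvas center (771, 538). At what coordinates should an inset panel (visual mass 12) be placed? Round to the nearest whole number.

After adding the inset panel, total weight = 3 + 1 + 9 + 3 + 5 + 1 + 12 = 34.
x: target moment 34×771 = 26214; current 3·409 + 1·872 + 9·921 + 3·858 + 5·722 + 1·796 = 17368; the inset panel supplies 8846, so x = 8846/12 ≈ 737.17.
y: target moment 34×538 = 18292; current 3·635 + 1·862 + 9·555 + 3·274 + 5·483 + 1·948 = 11947; the inset panel supplies 6345, so y = 6345/12 ≈ 528.75.

(737, 529)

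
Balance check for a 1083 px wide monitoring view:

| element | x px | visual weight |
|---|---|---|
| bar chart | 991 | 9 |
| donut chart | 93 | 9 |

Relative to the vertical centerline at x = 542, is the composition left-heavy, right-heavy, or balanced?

balanced

Σw = 9 + 9 = 18.
x: (9·991 + 9·93) / 18 = 9756 / 18 ≈ 542.00
542.00 = 542 exactly: balanced.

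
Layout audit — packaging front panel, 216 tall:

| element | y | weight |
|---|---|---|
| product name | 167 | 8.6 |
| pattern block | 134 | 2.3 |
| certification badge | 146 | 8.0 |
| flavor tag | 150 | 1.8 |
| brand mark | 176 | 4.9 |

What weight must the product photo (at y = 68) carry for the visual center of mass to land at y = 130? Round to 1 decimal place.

Known weights sum to 8.6 + 2.3 + 8.0 + 1.8 + 4.9 = 25.6; their moment is 8.6·167 + 2.3·134 + 8.0·146 + 1.8·150 + 4.9·176 = 4044.8.
For the centroid to hit 130: (4044.8 + w·68) / (25.6 + w) = 130.
Rearranging, w·(68 − 130) = 130·25.6 − 4044.8 = -716.8, so w ≈ -716.8/-62 = 11.56.

w ≈ 11.6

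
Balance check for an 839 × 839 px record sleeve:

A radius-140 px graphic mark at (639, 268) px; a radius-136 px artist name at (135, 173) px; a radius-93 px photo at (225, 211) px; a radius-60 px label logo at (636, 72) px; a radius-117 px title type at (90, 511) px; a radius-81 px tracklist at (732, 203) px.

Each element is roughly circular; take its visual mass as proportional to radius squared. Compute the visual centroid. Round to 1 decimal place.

(358.3, 267.2)

Weights ∝ r²: graphic mark 140² = 19600, artist name 136² = 18496, photo 93² = 8649, label logo 60² = 3600, title type 117² = 13689, tracklist 81² = 6561; Σw = 70595.
Σw·x = 25291647; x̄ = 25291647/70595 ≈ 358.26.
y: moment 18863709 / weight 70595 ≈ 267.21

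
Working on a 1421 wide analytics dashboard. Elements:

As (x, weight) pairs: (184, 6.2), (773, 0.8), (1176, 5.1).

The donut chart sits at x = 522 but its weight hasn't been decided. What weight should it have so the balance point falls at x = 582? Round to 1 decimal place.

w ≈ 11.9

Fixed elements: Σw = 6.2 + 0.8 + 5.1 = 12.1, Σw·x = 6.2·184 + 0.8·773 + 5.1·1176 = 7756.8.
Set Σw·x/Σw = 582: (7756.8 + 522w) = 582·(12.1 + w).
Rearranging, w·(522 − 582) = 582·12.1 − 7756.8 = -714.6, so w ≈ -714.6/-60 = 11.91.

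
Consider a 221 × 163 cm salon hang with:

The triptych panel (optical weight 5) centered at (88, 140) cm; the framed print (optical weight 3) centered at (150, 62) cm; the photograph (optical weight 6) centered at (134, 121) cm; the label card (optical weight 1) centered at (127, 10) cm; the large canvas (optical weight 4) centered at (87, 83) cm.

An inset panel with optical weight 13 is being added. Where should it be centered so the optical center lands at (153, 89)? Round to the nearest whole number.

After adding the inset panel, total weight = 5 + 3 + 6 + 1 + 4 + 13 = 32.
x: need Σw·x = 32·153 = 4896. Existing = 5·88 + 3·150 + 6·134 + 1·127 + 4·87 = 2169. Remainder 2727 / 13 ≈ 209.77.
y: need Σw·y = 32·89 = 2848. Existing = 5·140 + 3·62 + 6·121 + 1·10 + 4·83 = 1954. Remainder 894 / 13 ≈ 68.77.

(210, 69)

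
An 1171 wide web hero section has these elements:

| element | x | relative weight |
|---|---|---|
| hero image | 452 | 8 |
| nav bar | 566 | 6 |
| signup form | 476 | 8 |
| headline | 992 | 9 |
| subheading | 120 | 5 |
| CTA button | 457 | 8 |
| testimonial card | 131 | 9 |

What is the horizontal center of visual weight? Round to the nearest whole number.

x ≈ 475

Σw = 8 + 6 + 8 + 9 + 5 + 8 + 9 = 53.
Σw·x = 25183; x̄ = 25183/53 ≈ 475.15.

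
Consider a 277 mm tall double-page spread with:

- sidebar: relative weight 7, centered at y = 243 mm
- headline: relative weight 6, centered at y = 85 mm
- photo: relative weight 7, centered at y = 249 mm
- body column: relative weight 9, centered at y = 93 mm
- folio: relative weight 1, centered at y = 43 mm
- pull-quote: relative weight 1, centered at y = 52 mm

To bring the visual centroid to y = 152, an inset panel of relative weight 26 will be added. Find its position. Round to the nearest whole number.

y ≈ 145

After adding the inset panel, total weight = 7 + 6 + 7 + 9 + 1 + 1 + 26 = 57.
y: target moment 57×152 = 8664; current 7·243 + 6·85 + 7·249 + 9·93 + 1·43 + 1·52 = 4886; the inset panel supplies 3778, so y = 3778/26 ≈ 145.31.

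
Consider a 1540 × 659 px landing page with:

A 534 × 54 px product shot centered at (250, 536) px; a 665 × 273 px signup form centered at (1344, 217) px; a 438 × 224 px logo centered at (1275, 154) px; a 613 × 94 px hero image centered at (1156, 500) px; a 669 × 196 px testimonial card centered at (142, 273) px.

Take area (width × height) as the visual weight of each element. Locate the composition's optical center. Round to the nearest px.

Taking area as weight: product shot 534·54 = 28836, signup form 665·273 = 181545, logo 438·224 = 98112, hero image 613·94 = 57622, testimonial card 669·196 = 131124. Sum 497239.
Σw·x = 28836·250 + 181545·1344 + 98112·1275 + 57622·1156 + 131124·142 = 461528920, so x̄ = 461528920/497239 ≈ 928.18.
Σw·y = 28836·536 + 181545·217 + 98112·154 + 57622·500 + 131124·273 = 134568461, so ȳ = 134568461/497239 ≈ 270.63.

(928, 271)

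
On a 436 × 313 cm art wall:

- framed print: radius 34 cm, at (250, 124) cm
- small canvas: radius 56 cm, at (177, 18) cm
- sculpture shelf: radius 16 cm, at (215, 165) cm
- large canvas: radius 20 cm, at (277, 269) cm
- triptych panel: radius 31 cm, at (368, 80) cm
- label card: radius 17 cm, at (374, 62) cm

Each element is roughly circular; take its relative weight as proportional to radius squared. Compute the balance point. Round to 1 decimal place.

(237.4, 71.7)

r² weights: framed print 34² = 1156, small canvas 56² = 3136, sculpture shelf 16² = 256, large canvas 20² = 400, triptych panel 31² = 961, label card 17² = 289. Total = 6198.
x-moment: 1156·250 + 3136·177 + 256·215 + 400·277 + 961·368 + 289·374 = 1471646; centroid 1471646/6198 ≈ 237.44.
y-moment: 1156·124 + 3136·18 + 256·165 + 400·269 + 961·80 + 289·62 = 444430; centroid 444430/6198 ≈ 71.71.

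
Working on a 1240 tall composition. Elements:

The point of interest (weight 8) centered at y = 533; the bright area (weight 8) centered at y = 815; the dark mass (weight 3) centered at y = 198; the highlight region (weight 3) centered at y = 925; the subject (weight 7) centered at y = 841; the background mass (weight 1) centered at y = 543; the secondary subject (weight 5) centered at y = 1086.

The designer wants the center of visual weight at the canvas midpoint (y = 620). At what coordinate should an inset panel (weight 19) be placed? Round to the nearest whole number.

With the inset panel, Σw becomes 8 + 8 + 3 + 3 + 7 + 1 + 5 + 19 = 54.
y: need Σw·y = 54·620 = 33480. Existing = 8·533 + 8·815 + 3·198 + 3·925 + 7·841 + 1·543 + 5·1086 = 26013. Remainder 7467 / 19 ≈ 393.00.

y ≈ 393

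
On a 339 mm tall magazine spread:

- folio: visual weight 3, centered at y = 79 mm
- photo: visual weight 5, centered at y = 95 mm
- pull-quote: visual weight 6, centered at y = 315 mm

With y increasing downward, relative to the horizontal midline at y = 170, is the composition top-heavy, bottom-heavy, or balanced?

bottom-heavy

Total weight = 3 + 5 + 6 = 14.
y-moment: 3·79 + 5·95 + 6·315 = 2602; centroid 2602/14 ≈ 185.86.
Since 185.9 is below (larger y than) 170, the composition reads bottom-heavy.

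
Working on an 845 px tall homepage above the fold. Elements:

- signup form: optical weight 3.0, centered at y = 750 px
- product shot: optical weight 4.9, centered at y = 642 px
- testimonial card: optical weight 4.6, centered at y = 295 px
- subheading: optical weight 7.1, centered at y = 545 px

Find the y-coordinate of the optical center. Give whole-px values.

Total weight = 3.0 + 4.9 + 4.6 + 7.1 = 19.6.
y: (3.0·750 + 4.9·642 + 4.6·295 + 7.1·545) / 19.6 = 10622.3 / 19.6 ≈ 541.95

y ≈ 542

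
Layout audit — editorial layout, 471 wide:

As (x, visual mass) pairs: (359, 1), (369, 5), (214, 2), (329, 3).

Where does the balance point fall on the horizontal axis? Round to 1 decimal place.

x ≈ 329.0

Σw = 1 + 5 + 2 + 3 = 11.
Σw·x = 1·359 + 5·369 + 2·214 + 3·329 = 3619, so x̄ = 3619/11 ≈ 329.00.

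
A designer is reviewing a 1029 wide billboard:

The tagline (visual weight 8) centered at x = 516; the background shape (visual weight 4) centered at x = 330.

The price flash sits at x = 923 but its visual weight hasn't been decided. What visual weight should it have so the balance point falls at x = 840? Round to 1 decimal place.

Known weights sum to 8 + 4 = 12; their moment is 8·516 + 4·330 = 5448.
Balance at x = 840 requires (5448 + w·923) / (12 + w) = 840.
So w = (840·12 − 5448)/(923 − 840) = 4632/83 ≈ 55.81.

w ≈ 55.8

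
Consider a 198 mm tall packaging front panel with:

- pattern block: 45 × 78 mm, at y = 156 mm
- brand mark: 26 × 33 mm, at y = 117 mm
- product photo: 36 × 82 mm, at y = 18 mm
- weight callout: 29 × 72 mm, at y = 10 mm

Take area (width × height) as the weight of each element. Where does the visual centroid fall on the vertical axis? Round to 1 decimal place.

Areas: pattern block 45·78 = 3510, brand mark 26·33 = 858, product photo 36·82 = 2952, weight callout 29·72 = 2088. Total weight = 9408.
y: (3510·156 + 858·117 + 2952·18 + 2088·10) / 9408 = 721962 / 9408 ≈ 76.74

y ≈ 76.7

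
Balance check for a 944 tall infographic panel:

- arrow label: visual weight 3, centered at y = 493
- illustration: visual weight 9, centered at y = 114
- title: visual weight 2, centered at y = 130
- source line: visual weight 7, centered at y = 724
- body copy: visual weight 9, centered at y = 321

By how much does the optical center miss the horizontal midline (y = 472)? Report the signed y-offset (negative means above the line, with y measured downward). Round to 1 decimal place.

≈ -114.6

Weights sum to 3 + 9 + 2 + 7 + 9 = 30.
y: (3·493 + 9·114 + 2·130 + 7·724 + 9·321) / 30 = 10722 / 30 ≈ 357.40
Against y = 472, that's 357.40 − 472 = -114.60.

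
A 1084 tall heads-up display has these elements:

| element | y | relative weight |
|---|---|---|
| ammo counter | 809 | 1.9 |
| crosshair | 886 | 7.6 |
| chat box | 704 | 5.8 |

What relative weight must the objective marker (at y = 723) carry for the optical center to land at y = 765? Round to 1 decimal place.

w ≈ 15.5

Known weights sum to 1.9 + 7.6 + 5.8 = 15.3; their moment is 1.9·809 + 7.6·886 + 5.8·704 = 12353.9.
Balance at y = 765 requires (12353.9 + w·723) / (15.3 + w) = 765.
Rearranging, w·(723 − 765) = 765·15.3 − 12353.9 = -649.4, so w ≈ -649.4/-42 = 15.46.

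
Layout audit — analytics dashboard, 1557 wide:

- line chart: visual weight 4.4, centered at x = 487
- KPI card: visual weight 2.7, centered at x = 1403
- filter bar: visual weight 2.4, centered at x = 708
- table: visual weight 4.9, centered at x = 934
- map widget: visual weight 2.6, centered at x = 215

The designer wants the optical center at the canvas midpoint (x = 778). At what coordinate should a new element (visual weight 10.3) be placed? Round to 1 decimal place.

With the new element, Σw becomes 4.4 + 2.7 + 2.4 + 4.9 + 2.6 + 10.3 = 27.3.
Along x: (12765.7 + 10.3·x) / 27.3 = 778 (existing moment 4.4·487 + 2.7·1403 + 2.4·708 + 4.9·934 + 2.6·215 = 12765.7) ⇒ x = (21239.4 − 12765.7) / 10.3 ≈ 822.69.

x ≈ 822.7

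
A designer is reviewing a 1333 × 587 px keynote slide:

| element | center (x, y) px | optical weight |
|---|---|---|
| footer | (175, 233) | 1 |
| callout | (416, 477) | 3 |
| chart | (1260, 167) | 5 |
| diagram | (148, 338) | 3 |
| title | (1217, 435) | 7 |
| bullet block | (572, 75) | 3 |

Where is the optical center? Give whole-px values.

(836, 308)

Σw = 1 + 3 + 5 + 3 + 7 + 3 = 22.
Σw·x = 18402; x̄ = 18402/22 ≈ 836.45.
y: moment 6783 / weight 22 ≈ 308.32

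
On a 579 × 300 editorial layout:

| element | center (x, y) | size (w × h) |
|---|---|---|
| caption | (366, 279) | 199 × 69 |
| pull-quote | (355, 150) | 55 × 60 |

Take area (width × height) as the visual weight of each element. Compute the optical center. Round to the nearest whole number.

Taking area as weight: caption 199·69 = 13731, pull-quote 55·60 = 3300. Sum 17031.
x: (13731·366 + 3300·355) / 17031 = 6197046 / 17031 ≈ 363.87
y: (13731·279 + 3300·150) / 17031 = 4325949 / 17031 ≈ 254.00

(364, 254)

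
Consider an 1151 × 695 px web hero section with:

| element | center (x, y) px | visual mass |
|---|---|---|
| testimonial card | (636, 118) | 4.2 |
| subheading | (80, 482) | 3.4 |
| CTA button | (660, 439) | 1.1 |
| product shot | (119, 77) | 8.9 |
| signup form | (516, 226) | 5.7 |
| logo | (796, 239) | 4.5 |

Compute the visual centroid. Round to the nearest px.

(405, 204)

Weights sum to 4.2 + 3.4 + 1.1 + 8.9 + 5.7 + 4.5 = 27.8.
Σw·x = 11251.5; x̄ = 11251.5/27.8 ≈ 404.73.
y: moment 5666.3 / weight 27.8 ≈ 203.82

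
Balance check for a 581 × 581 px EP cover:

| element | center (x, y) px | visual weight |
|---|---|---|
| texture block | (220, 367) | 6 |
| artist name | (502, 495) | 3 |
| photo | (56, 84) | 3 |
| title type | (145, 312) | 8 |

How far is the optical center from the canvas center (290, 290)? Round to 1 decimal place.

Total weight = 6 + 3 + 3 + 8 = 20.
Σw·x = 6·220 + 3·502 + 3·56 + 8·145 = 4154, so x̄ = 4154/20 ≈ 207.70.
Σw·y = 6·367 + 3·495 + 3·84 + 8·312 = 6435, so ȳ = 6435/20 ≈ 321.75.
Relative to (290, 290): Δ = (-82.30, 31.75); |Δ| = √(-82.30² + 31.75²) ≈ 88.21.

≈ 88.2 px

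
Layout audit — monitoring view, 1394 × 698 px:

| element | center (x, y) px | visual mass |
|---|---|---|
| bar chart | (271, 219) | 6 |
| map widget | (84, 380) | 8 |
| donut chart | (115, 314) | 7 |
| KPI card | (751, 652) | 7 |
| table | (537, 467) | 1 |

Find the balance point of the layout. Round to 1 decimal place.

Total weight = 6 + 8 + 7 + 7 + 1 = 29.
x-moment: 6·271 + 8·84 + 7·115 + 7·751 + 1·537 = 8897; centroid 8897/29 ≈ 306.79.
y-moment: 6·219 + 8·380 + 7·314 + 7·652 + 1·467 = 11583; centroid 11583/29 ≈ 399.41.

(306.8, 399.4)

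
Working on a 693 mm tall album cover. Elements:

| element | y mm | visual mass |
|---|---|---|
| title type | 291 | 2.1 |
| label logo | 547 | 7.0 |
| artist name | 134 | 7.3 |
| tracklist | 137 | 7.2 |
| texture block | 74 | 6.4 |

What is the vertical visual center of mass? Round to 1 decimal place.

Σw = 2.1 + 7.0 + 7.3 + 7.2 + 6.4 = 30.0.
y-moment: 2.1·291 + 7.0·547 + 7.3·134 + 7.2·137 + 6.4·74 = 6878.3; centroid 6878.3/30.0 ≈ 229.28.

y ≈ 229.3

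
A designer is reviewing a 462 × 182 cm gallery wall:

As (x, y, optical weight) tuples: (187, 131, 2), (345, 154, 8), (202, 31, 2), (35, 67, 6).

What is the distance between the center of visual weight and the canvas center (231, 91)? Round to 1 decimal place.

Weights sum to 2 + 8 + 2 + 6 = 18.
x-moment: 2·187 + 8·345 + 2·202 + 6·35 = 3748; centroid 3748/18 ≈ 208.22.
y-moment: 2·131 + 8·154 + 2·31 + 6·67 = 1958; centroid 1958/18 ≈ 108.78.
Relative to (231, 91): Δ = (-22.78, 17.78); |Δ| = √(-22.78² + 17.78²) ≈ 28.89.

≈ 28.9 cm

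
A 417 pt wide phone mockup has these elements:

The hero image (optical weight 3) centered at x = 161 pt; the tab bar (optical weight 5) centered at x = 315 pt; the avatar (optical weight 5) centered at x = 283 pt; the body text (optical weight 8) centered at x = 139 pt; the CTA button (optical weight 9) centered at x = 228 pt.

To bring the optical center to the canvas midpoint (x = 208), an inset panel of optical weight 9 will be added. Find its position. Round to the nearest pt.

x ≈ 164

New total weight: (3 + 5 + 5 + 8 + 9) + 9 = 39.
x: need Σw·x = 39·208 = 8112. Existing = 3·161 + 5·315 + 5·283 + 8·139 + 9·228 = 6637. Remainder 1475 / 9 ≈ 163.89.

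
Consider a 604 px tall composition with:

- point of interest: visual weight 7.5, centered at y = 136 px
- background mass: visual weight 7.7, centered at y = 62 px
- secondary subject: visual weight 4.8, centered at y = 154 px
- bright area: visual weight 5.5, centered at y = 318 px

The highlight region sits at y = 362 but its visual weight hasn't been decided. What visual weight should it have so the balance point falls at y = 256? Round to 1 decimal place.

Fixed elements: Σw = 7.5 + 7.7 + 4.8 + 5.5 = 25.5, Σw·y = 7.5·136 + 7.7·62 + 4.8·154 + 5.5·318 = 3985.6.
Balance at y = 256 requires (3985.6 + w·362) / (25.5 + w) = 256.
So w = (256·25.5 − 3985.6)/(362 − 256) = 2542.4/106 ≈ 23.98.

w ≈ 24.0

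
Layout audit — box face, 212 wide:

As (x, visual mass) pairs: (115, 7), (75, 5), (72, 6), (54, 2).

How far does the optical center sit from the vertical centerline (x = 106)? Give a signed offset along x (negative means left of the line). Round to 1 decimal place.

≈ -20.0

Σw = 7 + 5 + 6 + 2 = 20.
x-moment: 7·115 + 5·75 + 6·72 + 2·54 = 1720; centroid 1720/20 ≈ 86.00.
Offset from x = 106: 86.00 − 106 ≈ -20.00.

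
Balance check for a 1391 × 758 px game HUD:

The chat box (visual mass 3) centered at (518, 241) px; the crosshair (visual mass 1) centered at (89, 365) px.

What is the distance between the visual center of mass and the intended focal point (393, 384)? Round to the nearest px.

≈ 113 px

Σw = 3 + 1 = 4.
x: (3·518 + 1·89) / 4 = 1643 / 4 ≈ 410.75
y: (3·241 + 1·365) / 4 = 1088 / 4 ≈ 272.00
Relative to (393, 384): Δ = (17.75, -112.00); |Δ| = √(17.75² + -112.00²) ≈ 113.40.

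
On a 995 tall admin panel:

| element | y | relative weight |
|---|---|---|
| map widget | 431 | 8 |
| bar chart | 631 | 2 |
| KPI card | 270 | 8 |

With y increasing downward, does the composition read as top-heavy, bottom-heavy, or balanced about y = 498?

Weights sum to 8 + 2 + 8 = 18.
Σw·y = 8·431 + 2·631 + 8·270 = 6870, so ȳ = 6870/18 ≈ 381.67.
381.7 lies above (smaller y than) the midline 498, so the layout is top-heavy.

top-heavy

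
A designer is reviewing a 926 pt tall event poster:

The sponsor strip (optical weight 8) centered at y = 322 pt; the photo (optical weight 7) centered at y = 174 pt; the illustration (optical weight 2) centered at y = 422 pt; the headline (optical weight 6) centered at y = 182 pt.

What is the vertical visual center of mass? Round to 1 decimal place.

y ≈ 249.1

Σw = 8 + 7 + 2 + 6 = 23.
y-moment: 8·322 + 7·174 + 2·422 + 6·182 = 5730; centroid 5730/23 ≈ 249.13.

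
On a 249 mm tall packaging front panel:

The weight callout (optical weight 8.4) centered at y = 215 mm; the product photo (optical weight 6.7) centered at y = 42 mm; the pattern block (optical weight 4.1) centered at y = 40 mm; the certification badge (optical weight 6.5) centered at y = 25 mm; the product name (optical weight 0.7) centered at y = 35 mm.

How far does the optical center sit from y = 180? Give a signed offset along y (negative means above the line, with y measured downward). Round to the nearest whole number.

≈ -88 mm

Σw = 8.4 + 6.7 + 4.1 + 6.5 + 0.7 = 26.4.
y: (8.4·215 + 6.7·42 + 4.1·40 + 6.5·25 + 0.7·35) / 26.4 = 2438.4 / 26.4 ≈ 92.36
Offset from y = 180: 92.36 − 180 ≈ -87.64.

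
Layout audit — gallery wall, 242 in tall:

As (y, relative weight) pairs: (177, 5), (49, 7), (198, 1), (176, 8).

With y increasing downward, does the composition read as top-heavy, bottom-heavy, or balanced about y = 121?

bottom-heavy

Total weight = 5 + 7 + 1 + 8 = 21.
y: (5·177 + 7·49 + 1·198 + 8·176) / 21 = 2834 / 21 ≈ 134.95
135.0 lies below (larger y than) the midline 121, so the layout is bottom-heavy.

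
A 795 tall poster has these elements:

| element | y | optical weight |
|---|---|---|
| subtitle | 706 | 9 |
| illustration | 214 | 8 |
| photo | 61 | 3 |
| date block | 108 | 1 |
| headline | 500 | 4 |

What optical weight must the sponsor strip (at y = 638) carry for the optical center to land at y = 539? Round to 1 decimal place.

Known weights sum to 9 + 8 + 3 + 1 + 4 = 25; their moment is 9·706 + 8·214 + 3·61 + 1·108 + 4·500 = 10357.
Set Σw·y/Σw = 539: (10357 + 638w) = 539·(25 + w).
So w = (539·25 − 10357)/(638 − 539) = 3118/99 ≈ 31.49.

w ≈ 31.5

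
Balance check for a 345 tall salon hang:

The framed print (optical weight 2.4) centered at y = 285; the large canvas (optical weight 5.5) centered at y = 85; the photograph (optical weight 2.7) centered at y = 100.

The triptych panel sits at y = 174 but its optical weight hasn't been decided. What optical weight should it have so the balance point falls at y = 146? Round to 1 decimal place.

Existing Σw = 10.6 (2.4 + 5.5 + 2.7); existing moment 2.4·285 + 5.5·85 + 2.7·100 = 1421.5.
Balance at y = 146 requires (1421.5 + w·174) / (10.6 + w) = 146.
So w = (146·10.6 − 1421.5)/(174 − 146) = 126.1/28 ≈ 4.50.

w ≈ 4.5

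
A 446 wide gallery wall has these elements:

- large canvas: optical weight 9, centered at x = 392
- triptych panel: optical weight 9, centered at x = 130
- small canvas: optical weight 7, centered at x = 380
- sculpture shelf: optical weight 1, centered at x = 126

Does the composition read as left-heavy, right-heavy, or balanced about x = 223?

Σw = 9 + 9 + 7 + 1 = 26.
Σw·x = 9·392 + 9·130 + 7·380 + 1·126 = 7484, so x̄ = 7484/26 ≈ 287.85.
Since 287.8 is right of 223, the composition reads right-heavy.

right-heavy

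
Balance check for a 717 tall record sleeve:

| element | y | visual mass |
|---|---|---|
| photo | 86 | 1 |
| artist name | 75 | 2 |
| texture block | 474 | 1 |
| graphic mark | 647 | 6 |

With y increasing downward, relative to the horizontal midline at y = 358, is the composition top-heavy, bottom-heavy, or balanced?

Weights sum to 1 + 2 + 1 + 6 = 10.
Σw·y = 1·86 + 2·75 + 1·474 + 6·647 = 4592, so ȳ = 4592/10 ≈ 459.20.
Since 459.2 is below (larger y than) 358, the composition reads bottom-heavy.

bottom-heavy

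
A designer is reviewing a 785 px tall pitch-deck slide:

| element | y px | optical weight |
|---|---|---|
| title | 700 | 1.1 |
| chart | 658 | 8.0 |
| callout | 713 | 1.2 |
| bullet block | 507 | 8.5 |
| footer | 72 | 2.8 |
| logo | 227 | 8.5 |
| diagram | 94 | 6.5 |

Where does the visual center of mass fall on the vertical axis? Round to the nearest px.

Total weight = 1.1 + 8.0 + 1.2 + 8.5 + 2.8 + 8.5 + 6.5 = 36.6.
y: (1.1·700 + 8.0·658 + 1.2·713 + 8.5·507 + 2.8·72 + 8.5·227 + 6.5·94) / 36.6 = 13941.2 / 36.6 ≈ 380.91

y ≈ 381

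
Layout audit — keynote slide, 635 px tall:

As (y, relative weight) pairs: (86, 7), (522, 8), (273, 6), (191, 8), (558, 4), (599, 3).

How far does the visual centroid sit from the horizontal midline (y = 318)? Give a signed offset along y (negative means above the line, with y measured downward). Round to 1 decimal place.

Weights sum to 7 + 8 + 6 + 8 + 4 + 3 = 36.
y-moment: 7·86 + 8·522 + 6·273 + 8·191 + 4·558 + 3·599 = 11973; centroid 11973/36 ≈ 332.58.
Difference: 332.58 − 318 ≈ 14.58.

≈ 14.6 px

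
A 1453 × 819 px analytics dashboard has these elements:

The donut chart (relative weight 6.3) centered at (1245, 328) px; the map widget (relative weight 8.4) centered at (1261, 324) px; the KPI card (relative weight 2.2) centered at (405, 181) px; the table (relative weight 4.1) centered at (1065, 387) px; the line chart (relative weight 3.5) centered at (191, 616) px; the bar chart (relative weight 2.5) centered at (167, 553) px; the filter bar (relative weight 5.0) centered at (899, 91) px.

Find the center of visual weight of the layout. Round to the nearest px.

Weights sum to 6.3 + 8.4 + 2.2 + 4.1 + 3.5 + 2.5 + 5.0 = 32.0.
x: moment 29274.4 / weight 32.0 ≈ 914.83
y: moment 10766.4 / weight 32.0 ≈ 336.45

(915, 336)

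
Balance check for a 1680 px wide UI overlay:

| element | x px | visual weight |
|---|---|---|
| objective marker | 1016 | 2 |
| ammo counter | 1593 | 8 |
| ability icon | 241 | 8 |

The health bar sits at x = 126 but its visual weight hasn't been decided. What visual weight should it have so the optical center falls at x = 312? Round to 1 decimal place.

Fixed elements: Σw = 2 + 8 + 8 = 18, Σw·x = 2·1016 + 8·1593 + 8·241 = 16704.
For the centroid to hit 312: (16704 + w·126) / (18 + w) = 312.
Solving: w = (312·18 − 16704) / (126 − 312) = -11088 / -186 ≈ 59.61.

w ≈ 59.6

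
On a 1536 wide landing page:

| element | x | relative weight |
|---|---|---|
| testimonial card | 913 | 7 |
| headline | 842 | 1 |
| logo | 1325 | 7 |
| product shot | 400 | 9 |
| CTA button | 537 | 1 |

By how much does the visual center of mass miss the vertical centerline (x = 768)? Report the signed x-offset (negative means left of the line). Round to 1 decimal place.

≈ 57.8

Σw = 7 + 1 + 7 + 9 + 1 = 25.
x: (7·913 + 1·842 + 7·1325 + 9·400 + 1·537) / 25 = 20645 / 25 ≈ 825.80
Against x = 768, that's 825.80 − 768 = 57.80.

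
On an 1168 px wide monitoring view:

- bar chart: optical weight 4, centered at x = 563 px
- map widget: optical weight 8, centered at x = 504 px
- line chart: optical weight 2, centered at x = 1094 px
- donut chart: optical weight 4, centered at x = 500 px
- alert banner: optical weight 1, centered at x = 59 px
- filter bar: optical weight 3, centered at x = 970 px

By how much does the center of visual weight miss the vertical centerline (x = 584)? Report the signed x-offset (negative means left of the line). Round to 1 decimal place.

Σw = 4 + 8 + 2 + 4 + 1 + 3 = 22.
Σw·x = 13441; x̄ = 13441/22 ≈ 610.95.
Difference: 610.95 − 584 ≈ 26.95.

≈ 27.0 px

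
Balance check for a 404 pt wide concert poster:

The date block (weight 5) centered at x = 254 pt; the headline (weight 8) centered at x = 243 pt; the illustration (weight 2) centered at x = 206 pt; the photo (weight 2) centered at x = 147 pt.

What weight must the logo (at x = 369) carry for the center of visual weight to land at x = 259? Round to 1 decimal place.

w ≈ 4.4

Fixed elements: Σw = 5 + 8 + 2 + 2 = 17, Σw·x = 5·254 + 8·243 + 2·206 + 2·147 = 3920.
Balance at x = 259 requires (3920 + w·369) / (17 + w) = 259.
So w = (259·17 − 3920)/(369 − 259) = 483/110 ≈ 4.39.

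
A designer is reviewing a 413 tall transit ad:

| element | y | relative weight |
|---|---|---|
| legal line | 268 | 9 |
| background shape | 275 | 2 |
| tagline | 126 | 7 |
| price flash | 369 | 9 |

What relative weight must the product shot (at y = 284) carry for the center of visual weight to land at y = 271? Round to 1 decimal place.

w ≈ 11.7

Existing Σw = 27 (9 + 2 + 7 + 9); existing moment 9·268 + 2·275 + 7·126 + 9·369 = 7165.
Set Σw·y/Σw = 271: (7165 + 284w) = 271·(27 + w).
Rearranging, w·(284 − 271) = 271·27 − 7165 = 152, so w ≈ 152/13 = 11.69.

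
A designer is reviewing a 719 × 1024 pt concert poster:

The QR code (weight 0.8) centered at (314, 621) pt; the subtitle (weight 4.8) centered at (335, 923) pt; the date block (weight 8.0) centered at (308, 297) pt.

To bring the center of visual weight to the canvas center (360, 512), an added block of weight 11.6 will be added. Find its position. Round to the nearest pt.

After adding the added block, total weight = 0.8 + 4.8 + 8.0 + 11.6 = 25.2.
x: need Σw·x = 25.2·360 = 9072.0. Existing = 0.8·314 + 4.8·335 + 8.0·308 = 4323.2. Remainder 4748.8 / 11.6 ≈ 409.38.
y: need Σw·y = 25.2·512 = 12902.4. Existing = 0.8·621 + 4.8·923 + 8.0·297 = 7303.2. Remainder 5599.2 / 11.6 ≈ 482.69.

(409, 483)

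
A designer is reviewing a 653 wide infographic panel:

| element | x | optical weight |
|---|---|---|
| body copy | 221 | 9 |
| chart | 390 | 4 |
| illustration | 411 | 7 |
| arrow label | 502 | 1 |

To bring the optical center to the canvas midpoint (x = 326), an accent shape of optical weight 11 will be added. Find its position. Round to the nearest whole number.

x ≈ 319

With the accent shape, Σw becomes 9 + 4 + 7 + 1 + 11 = 32.
x: need Σw·x = 32·326 = 10432. Existing = 9·221 + 4·390 + 7·411 + 1·502 = 6928. Remainder 3504 / 11 ≈ 318.55.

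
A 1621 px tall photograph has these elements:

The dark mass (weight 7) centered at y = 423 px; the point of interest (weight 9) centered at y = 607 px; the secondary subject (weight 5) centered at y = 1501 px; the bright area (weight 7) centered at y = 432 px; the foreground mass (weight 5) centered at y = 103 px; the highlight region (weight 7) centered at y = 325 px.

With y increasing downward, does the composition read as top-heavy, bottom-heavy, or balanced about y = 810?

Weights sum to 7 + 9 + 5 + 7 + 5 + 7 = 40.
Σw·y = 21743; ȳ = 21743/40 ≈ 543.58.
543.6 vs midline 810 → top-heavy.

top-heavy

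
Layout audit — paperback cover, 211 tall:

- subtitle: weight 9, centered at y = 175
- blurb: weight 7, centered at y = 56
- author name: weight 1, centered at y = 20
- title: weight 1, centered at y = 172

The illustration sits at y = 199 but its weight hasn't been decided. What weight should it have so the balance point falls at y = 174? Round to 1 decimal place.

Fixed elements: Σw = 9 + 7 + 1 + 1 = 18, Σw·y = 9·175 + 7·56 + 1·20 + 1·172 = 2159.
Balance at y = 174 requires (2159 + w·199) / (18 + w) = 174.
Solving: w = (174·18 − 2159) / (199 − 174) = 973 / 25 ≈ 38.92.

w ≈ 38.9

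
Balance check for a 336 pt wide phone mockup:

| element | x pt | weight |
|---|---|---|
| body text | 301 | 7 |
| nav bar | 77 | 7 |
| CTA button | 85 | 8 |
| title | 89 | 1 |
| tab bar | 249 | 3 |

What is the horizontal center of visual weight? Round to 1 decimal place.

x ≈ 160.1

Weights sum to 7 + 7 + 8 + 1 + 3 = 26.
x-moment: 7·301 + 7·77 + 8·85 + 1·89 + 3·249 = 4162; centroid 4162/26 ≈ 160.08.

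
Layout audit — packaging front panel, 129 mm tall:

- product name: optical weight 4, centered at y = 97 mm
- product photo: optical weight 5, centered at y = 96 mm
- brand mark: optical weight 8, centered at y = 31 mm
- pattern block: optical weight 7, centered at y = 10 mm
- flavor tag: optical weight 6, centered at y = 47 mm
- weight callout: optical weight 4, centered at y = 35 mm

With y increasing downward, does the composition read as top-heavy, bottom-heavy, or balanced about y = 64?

Σw = 4 + 5 + 8 + 7 + 6 + 4 = 34.
Σw·y = 1608; ȳ = 1608/34 ≈ 47.29.
47.3 vs midline 64 → top-heavy.

top-heavy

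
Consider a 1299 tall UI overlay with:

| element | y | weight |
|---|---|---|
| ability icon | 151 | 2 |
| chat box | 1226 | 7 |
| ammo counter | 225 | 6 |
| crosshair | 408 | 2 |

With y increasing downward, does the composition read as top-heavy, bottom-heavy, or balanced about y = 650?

Weights sum to 2 + 7 + 6 + 2 = 17.
Σw·y = 2·151 + 7·1226 + 6·225 + 2·408 = 11050, so ȳ = 11050/17 ≈ 650.00.
650.00 = 650 exactly: balanced.

balanced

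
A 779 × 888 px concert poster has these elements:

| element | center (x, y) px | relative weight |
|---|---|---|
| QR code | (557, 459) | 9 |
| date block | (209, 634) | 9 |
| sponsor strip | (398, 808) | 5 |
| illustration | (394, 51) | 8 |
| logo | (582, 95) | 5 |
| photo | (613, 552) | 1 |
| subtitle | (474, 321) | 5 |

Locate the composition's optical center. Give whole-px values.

Weights sum to 9 + 9 + 5 + 8 + 5 + 1 + 5 = 42.
Σw·x = 17929; x̄ = 17929/42 ≈ 426.88.
Σw·y = 16917; ȳ = 16917/42 ≈ 402.79.

(427, 403)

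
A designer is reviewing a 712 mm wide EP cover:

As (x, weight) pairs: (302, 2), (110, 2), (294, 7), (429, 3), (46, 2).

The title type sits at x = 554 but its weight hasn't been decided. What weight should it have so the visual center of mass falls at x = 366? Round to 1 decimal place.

Existing Σw = 16 (2 + 2 + 7 + 3 + 2); existing moment 2·302 + 2·110 + 7·294 + 3·429 + 2·46 = 4261.
Set Σw·x/Σw = 366: (4261 + 554w) = 366·(16 + w).
So w = (366·16 − 4261)/(554 − 366) = 1595/188 ≈ 8.48.

w ≈ 8.5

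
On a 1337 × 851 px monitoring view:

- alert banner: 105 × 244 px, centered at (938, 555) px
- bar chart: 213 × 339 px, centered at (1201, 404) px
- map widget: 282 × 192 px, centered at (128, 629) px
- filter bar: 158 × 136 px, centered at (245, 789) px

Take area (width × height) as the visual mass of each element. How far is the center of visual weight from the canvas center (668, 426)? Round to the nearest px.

Taking area as weight: alert banner 105·244 = 25620, bar chart 213·339 = 72207, map widget 282·192 = 54144, filter bar 158·136 = 21488. Sum 173459.
x: (25620·938 + 72207·1201 + 54144·128 + 21488·245) / 173459 = 122947159 / 173459 ≈ 708.80
y: (25620·555 + 72207·404 + 54144·629 + 21488·789) / 173459 = 94401336 / 173459 ≈ 544.23
From (668, 426): dx = 40.80, dy = 118.23, so the distance is √(dx²+dy²) ≈ 125.07.

≈ 125 px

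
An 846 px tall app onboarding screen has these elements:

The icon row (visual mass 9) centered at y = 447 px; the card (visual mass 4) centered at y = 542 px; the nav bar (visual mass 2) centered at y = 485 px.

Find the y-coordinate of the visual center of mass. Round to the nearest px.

y ≈ 477

Σw = 9 + 4 + 2 = 15.
Σw·y = 9·447 + 4·542 + 2·485 = 7161, so ȳ = 7161/15 ≈ 477.40.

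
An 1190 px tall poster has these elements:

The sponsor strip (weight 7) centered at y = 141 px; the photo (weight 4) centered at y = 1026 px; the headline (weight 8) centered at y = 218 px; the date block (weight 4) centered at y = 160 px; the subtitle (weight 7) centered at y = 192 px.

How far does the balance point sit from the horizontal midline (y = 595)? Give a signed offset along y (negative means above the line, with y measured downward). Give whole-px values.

≈ -301 px

Weights sum to 7 + 4 + 8 + 4 + 7 = 30.
Σw·y = 7·141 + 4·1026 + 8·218 + 4·160 + 7·192 = 8819, so ȳ = 8819/30 ≈ 293.97.
Against y = 595, that's 293.97 − 595 = -301.03.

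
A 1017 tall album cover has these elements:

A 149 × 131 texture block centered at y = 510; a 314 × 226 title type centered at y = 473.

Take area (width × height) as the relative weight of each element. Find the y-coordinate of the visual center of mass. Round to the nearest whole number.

y ≈ 481

Areas → weights: texture block 149·131 = 19519, title type 314·226 = 70964; Σw = 90483.
Σw·y = 19519·510 + 70964·473 = 43520662, so ȳ = 43520662/90483 ≈ 480.98.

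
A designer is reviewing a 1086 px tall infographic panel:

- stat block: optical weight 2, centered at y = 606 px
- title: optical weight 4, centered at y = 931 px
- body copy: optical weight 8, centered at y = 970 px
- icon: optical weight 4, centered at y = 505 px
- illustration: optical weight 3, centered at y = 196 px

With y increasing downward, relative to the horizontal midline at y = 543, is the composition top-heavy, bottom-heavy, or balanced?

bottom-heavy

Σw = 2 + 4 + 8 + 4 + 3 = 21.
y: (2·606 + 4·931 + 8·970 + 4·505 + 3·196) / 21 = 15304 / 21 ≈ 728.76
728.8 vs midline 543 → bottom-heavy.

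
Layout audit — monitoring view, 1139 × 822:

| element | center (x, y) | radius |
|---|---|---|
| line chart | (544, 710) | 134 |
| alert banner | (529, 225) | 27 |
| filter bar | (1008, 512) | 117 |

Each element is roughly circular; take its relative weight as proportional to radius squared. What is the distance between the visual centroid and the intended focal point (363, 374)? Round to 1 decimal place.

Weights ∝ r²: line chart 134² = 17956, alert banner 27² = 729, filter bar 117² = 13689; Σw = 32374.
x-moment: 17956·544 + 729·529 + 13689·1008 = 23952217; centroid 23952217/32374 ≈ 739.86.
y-moment: 17956·710 + 729·225 + 13689·512 = 19921553; centroid 19921553/32374 ≈ 615.36.
Offset from (363, 374): Δx ≈ 376.86, Δy ≈ 241.36; distance = √(Δx² + Δy²) ≈ 447.52.

≈ 447.5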